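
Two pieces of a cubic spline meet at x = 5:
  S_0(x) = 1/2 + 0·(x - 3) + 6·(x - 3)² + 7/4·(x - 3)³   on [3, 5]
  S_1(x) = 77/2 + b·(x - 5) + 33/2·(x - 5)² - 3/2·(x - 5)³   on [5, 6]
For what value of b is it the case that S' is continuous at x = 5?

45

S_0'(x) = 0 + 12·(x - 3) + 21/4·(x - 3)², so S_0'(5) = 45. On the right, S_1'(5) = b, so b = 45.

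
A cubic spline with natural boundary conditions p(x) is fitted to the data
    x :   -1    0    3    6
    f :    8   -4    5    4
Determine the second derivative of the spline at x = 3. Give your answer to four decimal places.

Write M_i for p''(x_i). With h_i = 1, 3, 3 and divided differences Δ_i = -12, 3, -1/3, the continuity of p' gives the tridiagonal system
  1·M_0 + 8·M_1 + 3·M_2 = 6(Δ_1 - Δ_0) = 90
  3·M_1 + 12·M_2 + 3·M_3 = 6(Δ_2 - Δ_1) = -20
Natural end conditions: M_0 = M_3 = 0.
Solving the tridiagonal system: M_0 = 0, M_1 = 380/29, M_2 = -430/87, M_3 = 0.

-4.9425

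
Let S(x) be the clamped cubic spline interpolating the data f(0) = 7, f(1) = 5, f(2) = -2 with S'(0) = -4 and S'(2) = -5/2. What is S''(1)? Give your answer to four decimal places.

Let m_i = S''(x_i). Step sizes h_i = 1, 1; slopes of the chords Δ_i = (y_(i+1) - y_i)/h_i = -2, -7.
  1·m_0 + 4·m_1 + 1·m_2 = 6(Δ_1 - Δ_0) = -30
Clamped end conditions give two more equations: 2h_0·m_0 + h_0·m_1 = 6(Δ_0 - S'(0)) = 12 and h_1·m_1 + 2h_1·m_2 = 6(S'(2) - Δ_1) = 27.
Solving the tridiagonal system: m_0 = 57/4, m_1 = -33/2, m_2 = 87/4.

-16.5000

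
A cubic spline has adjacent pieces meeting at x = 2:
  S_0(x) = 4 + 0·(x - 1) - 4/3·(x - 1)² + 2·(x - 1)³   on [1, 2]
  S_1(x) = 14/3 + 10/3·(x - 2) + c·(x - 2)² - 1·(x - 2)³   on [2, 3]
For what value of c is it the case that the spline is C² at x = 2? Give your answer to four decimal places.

S_0''(x) = -8/3 + 12·(x - 1), so S_0''(2) = 28/3. On the right, S_1''(2) = 2c, so c = 14/3.

4.6667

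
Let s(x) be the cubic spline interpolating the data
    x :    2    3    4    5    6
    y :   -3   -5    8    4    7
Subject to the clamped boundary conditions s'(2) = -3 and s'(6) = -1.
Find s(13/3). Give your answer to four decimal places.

Write M_i for s''(x_i). With h_i = 1, 1, 1, 1 and divided differences Δ_i = -2, 13, -4, 3, the continuity of s' gives the tridiagonal system
  1·M_0 + 4·M_1 + 1·M_2 = 6(Δ_1 - Δ_0) = 90
  1·M_1 + 4·M_2 + 1·M_3 = 6(Δ_2 - Δ_1) = -102
  1·M_2 + 4·M_3 + 1·M_4 = 6(Δ_3 - Δ_2) = 42
Clamped end conditions give two more equations: 2h_0·M_0 + h_0·M_1 = 6(Δ_0 - s'(2)) = 6 and h_3·M_3 + 2h_3·M_4 = 6(s'(6) - Δ_3) = -24.
Hence M_0 = -215/14, M_1 = 257/7, M_2 = -83/2, M_3 = 191/7, M_4 = -359/14.
On [4, 5], s(x) = 8 + 37/7·(x - 4) - 83/4·(x - 4)² + 321/28·(x - 4)³.
With (x - 4) = 1/3: s(13/3) = 331/42.

7.8810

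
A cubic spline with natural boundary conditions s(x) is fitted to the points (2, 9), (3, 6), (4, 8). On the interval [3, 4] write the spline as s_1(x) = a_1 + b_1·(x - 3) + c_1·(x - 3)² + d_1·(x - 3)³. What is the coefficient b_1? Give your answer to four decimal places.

-0.5000

Write m_i for s''(x_i). With h_i = 1, 1 and divided differences Δ_i = -3, 2, the continuity of s' gives the tridiagonal system
  1·m_0 + 4·m_1 + 1·m_2 = 6(Δ_1 - Δ_0) = 30
Natural end conditions: m_0 = m_2 = 0.
Solving: m_0 = 0, m_1 = 15/2, m_2 = 0.
On [3, 4], with s_1(x) = a_1 + b_1·(x - 3) + c_1·(x - 3)² + d_1·(x - 3)³: c_1 = m_1/2 = 15/4, d_1 = (m_2 - m_1)/(6h_1) = -5/4, b_1 = Δ_1 - h_1(2m_1 + m_2)/6 = -1/2.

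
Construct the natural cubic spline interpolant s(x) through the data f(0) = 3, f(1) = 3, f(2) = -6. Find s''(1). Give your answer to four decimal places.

-13.5000

With M_i denoting the second derivative at x_i, h_i = 1, 1, and Δ_i = (y_(i+1) − y_i)/h_i = 0, -9:
  1·M_0 + 4·M_1 + 1·M_2 = 6(Δ_1 - Δ_0) = -54
Natural end conditions: M_0 = M_2 = 0.
Solving the tridiagonal system: M_0 = 0, M_1 = -27/2, M_2 = 0.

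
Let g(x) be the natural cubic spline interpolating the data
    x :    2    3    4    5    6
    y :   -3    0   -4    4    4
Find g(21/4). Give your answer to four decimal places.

5.0254

Let M_i = g''(x_i). Step sizes h_i = 1, 1, 1, 1; slopes of the chords Δ_i = (y_(i+1) - y_i)/h_i = 3, -4, 8, 0.
  1·M_0 + 4·M_1 + 1·M_2 = 6(Δ_1 - Δ_0) = -42
  1·M_1 + 4·M_2 + 1·M_3 = 6(Δ_2 - Δ_1) = 72
  1·M_2 + 4·M_3 + 1·M_4 = 6(Δ_3 - Δ_2) = -48
Natural end conditions: M_0 = M_4 = 0.
Solving the tridiagonal system: M_0 = 0, M_1 = -69/4, M_2 = 27, M_3 = -75/4, M_4 = 0.
On [5, 6], g(x) = 4 + 25/4·(x - 5) - 75/8·(x - 5)² + 25/8·(x - 5)³.
With (x - 5) = 1/4: g(21/4) = 2573/512.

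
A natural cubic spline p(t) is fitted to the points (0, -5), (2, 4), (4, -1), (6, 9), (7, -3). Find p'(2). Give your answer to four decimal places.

Let σ_i = p''(x_i). Step sizes h_i = 2, 2, 2, 1; slopes of the chords Δ_i = (y_(i+1) - y_i)/h_i = 9/2, -5/2, 5, -12.
  2·σ_0 + 8·σ_1 + 2·σ_2 = 6(Δ_1 - Δ_0) = -42
  2·σ_1 + 8·σ_2 + 2·σ_3 = 6(Δ_2 - Δ_1) = 45
  2·σ_2 + 6·σ_3 + 1·σ_4 = 6(Δ_3 - Δ_2) = -102
Natural end conditions: σ_0 = σ_4 = 0.
Solving the tridiagonal system: σ_0 = 0, σ_1 = -699/82, σ_2 = 537/41, σ_3 = -876/41, σ_4 = 0.
On [2, 4], p'(t) = b_1 + 2c_1·(t - 2) + 3d_1·(t - 2)² with b_1 = Δ_1 - h_1(2σ_1 + σ_2)/6 = -97/82, c_1 = σ_1/2 = -699/164, d_1 = (σ_2 - σ_1)/(6h_1) = 591/328. So p'(2) = -97/82.

-1.1829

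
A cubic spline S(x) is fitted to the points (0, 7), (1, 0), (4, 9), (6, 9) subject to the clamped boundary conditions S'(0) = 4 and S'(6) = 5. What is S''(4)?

-9

Put M_i = S'' at the i-th knot. Here h = (1, 3, 2) and Δ = (-7, 3, 0), so the interior equations h_(i-1)·M_(i-1) + 2(h_(i-1)+h_i)·M_i + h_i·M_(i+1) = 6(Δ_i − Δ_(i-1)) read
  1·M_0 + 8·M_1 + 3·M_2 = 6(Δ_1 - Δ_0) = 60
  3·M_1 + 10·M_2 + 2·M_3 = 6(Δ_2 - Δ_1) = -18
Clamped end conditions give two more equations: 2h_0·M_0 + h_0·M_1 = 6(Δ_0 - S'(0)) = -66 and h_2·M_2 + 2h_2·M_3 = 6(S'(6) - Δ_2) = 30.
Solving: M_0 = -41, M_1 = 16, M_2 = -9, M_3 = 12.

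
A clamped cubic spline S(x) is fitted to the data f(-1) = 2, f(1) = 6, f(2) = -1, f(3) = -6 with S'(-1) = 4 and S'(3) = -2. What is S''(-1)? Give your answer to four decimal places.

2.1818

Let σ_i = S''(x_i). Step sizes h_i = 2, 1, 1; slopes of the chords Δ_i = (y_(i+1) - y_i)/h_i = 2, -7, -5.
  2·σ_0 + 6·σ_1 + 1·σ_2 = 6(Δ_1 - Δ_0) = -54
  1·σ_1 + 4·σ_2 + 1·σ_3 = 6(Δ_2 - Δ_1) = 12
Clamped end conditions give two more equations: 2h_0·σ_0 + h_0·σ_1 = 6(Δ_0 - S'(-1)) = -12 and h_2·σ_2 + 2h_2·σ_3 = 6(S'(3) - Δ_2) = 18.
Hence σ_0 = 24/11, σ_1 = -114/11, σ_2 = 42/11, σ_3 = 78/11.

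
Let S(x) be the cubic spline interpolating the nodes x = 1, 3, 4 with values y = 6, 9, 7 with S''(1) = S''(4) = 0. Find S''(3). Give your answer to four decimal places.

Let M_i = S''(x_i). Step sizes h_i = 2, 1; slopes of the chords Δ_i = (y_(i+1) - y_i)/h_i = 3/2, -2.
  2·M_0 + 6·M_1 + 1·M_2 = 6(Δ_1 - Δ_0) = -21
Natural end conditions: M_0 = M_2 = 0.
Forward elimination and back-substitution give M_0 = 0, M_1 = -7/2, M_2 = 0.

-3.5000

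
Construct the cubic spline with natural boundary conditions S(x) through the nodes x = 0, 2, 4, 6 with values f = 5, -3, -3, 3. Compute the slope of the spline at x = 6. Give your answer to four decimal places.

3.5333

Put σ_i = S'' at the i-th knot. Here h = (2, 2, 2) and Δ = (-4, 0, 3), so the interior equations h_(i-1)·σ_(i-1) + 2(h_(i-1)+h_i)·σ_i + h_i·σ_(i+1) = 6(Δ_i − Δ_(i-1)) read
  2·σ_0 + 8·σ_1 + 2·σ_2 = 6(Δ_1 - Δ_0) = 24
  2·σ_1 + 8·σ_2 + 2·σ_3 = 6(Δ_2 - Δ_1) = 18
Natural end conditions: σ_0 = σ_3 = 0.
Solving: σ_0 = 0, σ_1 = 13/5, σ_2 = 8/5, σ_3 = 0.
On [4, 6], S'(x) = b_2 + 2c_2·(x - 4) + 3d_2·(x - 4)² with b_2 = Δ_2 - h_2(2σ_2 + σ_3)/6 = 29/15, c_2 = σ_2/2 = 4/5, d_2 = (σ_3 - σ_2)/(6h_2) = -2/15. So S'(6) = 53/15.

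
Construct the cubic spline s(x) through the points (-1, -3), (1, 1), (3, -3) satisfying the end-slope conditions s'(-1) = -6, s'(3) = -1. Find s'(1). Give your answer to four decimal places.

1.7500

Let M_i = s''(x_i). Step sizes h_i = 2, 2; slopes of the chords Δ_i = (y_(i+1) - y_i)/h_i = 2, -2.
  2·M_0 + 8·M_1 + 2·M_2 = 6(Δ_1 - Δ_0) = -24
Clamped end conditions give two more equations: 2h_0·M_0 + h_0·M_1 = 6(Δ_0 - s'(-1)) = 48 and h_1·M_1 + 2h_1·M_2 = 6(s'(3) - Δ_1) = 6.
Hence M_0 = 65/4, M_1 = -17/2, M_2 = 23/4.
On [1, 3], s'(x) = b_1 + 2c_1·(x - 1) + 3d_1·(x - 1)² with b_1 = Δ_1 - h_1(2M_1 + M_2)/6 = 7/4, c_1 = M_1/2 = -17/4, d_1 = (M_2 - M_1)/(6h_1) = 19/16. So s'(1) = 7/4.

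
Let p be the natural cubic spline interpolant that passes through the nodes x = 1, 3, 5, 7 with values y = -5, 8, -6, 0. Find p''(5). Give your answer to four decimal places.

Put M_i = p'' at the i-th knot. Here h = (2, 2, 2) and Δ = (13/2, -7, 3), so the interior equations h_(i-1)·M_(i-1) + 2(h_(i-1)+h_i)·M_i + h_i·M_(i+1) = 6(Δ_i − Δ_(i-1)) read
  2·M_0 + 8·M_1 + 2·M_2 = 6(Δ_1 - Δ_0) = -81
  2·M_1 + 8·M_2 + 2·M_3 = 6(Δ_2 - Δ_1) = 60
Natural end conditions: M_0 = M_3 = 0.
Solving the tridiagonal system: M_0 = 0, M_1 = -64/5, M_2 = 107/10, M_3 = 0.

10.7000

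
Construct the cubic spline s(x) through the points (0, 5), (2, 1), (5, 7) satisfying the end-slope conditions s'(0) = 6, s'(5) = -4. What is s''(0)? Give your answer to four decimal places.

-16.4000

Write σ_i for s''(x_i). With h_i = 2, 3 and divided differences Δ_i = -2, 2, the continuity of s' gives the tridiagonal system
  2·σ_0 + 10·σ_1 + 3·σ_2 = 6(Δ_1 - Δ_0) = 24
Clamped end conditions give two more equations: 2h_0·σ_0 + h_0·σ_1 = 6(Δ_0 - s'(0)) = -48 and h_1·σ_1 + 2h_1·σ_2 = 6(s'(5) - Δ_1) = -36.
Solving the tridiagonal system: σ_0 = -82/5, σ_1 = 44/5, σ_2 = -52/5.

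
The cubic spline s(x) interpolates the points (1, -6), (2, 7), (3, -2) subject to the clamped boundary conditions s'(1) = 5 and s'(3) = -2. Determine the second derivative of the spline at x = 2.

Let M_i = s''(x_i). Step sizes h_i = 1, 1; slopes of the chords Δ_i = (y_(i+1) - y_i)/h_i = 13, -9.
  1·M_0 + 4·M_1 + 1·M_2 = 6(Δ_1 - Δ_0) = -132
Clamped end conditions give two more equations: 2h_0·M_0 + h_0·M_1 = 6(Δ_0 - s'(1)) = 48 and h_1·M_1 + 2h_1·M_2 = 6(s'(3) - Δ_1) = 42.
Hence M_0 = 107/2, M_1 = -59, M_2 = 101/2.

-59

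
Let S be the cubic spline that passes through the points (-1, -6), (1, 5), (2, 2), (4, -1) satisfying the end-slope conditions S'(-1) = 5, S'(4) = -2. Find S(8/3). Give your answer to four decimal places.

0.5000

Put m_i = S'' at the i-th knot. Here h = (2, 1, 2) and Δ = (11/2, -3, -3/2), so the interior equations h_(i-1)·m_(i-1) + 2(h_(i-1)+h_i)·m_i + h_i·m_(i+1) = 6(Δ_i − Δ_(i-1)) read
  2·m_0 + 6·m_1 + 1·m_2 = 6(Δ_1 - Δ_0) = -51
  1·m_1 + 6·m_2 + 2·m_3 = 6(Δ_2 - Δ_1) = 9
Clamped end conditions give two more equations: 2h_0·m_0 + h_0·m_1 = 6(Δ_0 - S'(-1)) = 3 and h_2·m_2 + 2h_2·m_3 = 6(S'(4) - Δ_2) = -3.
Solving the tridiagonal system: m_0 = 103/16, m_1 = -91/8, m_2 = 35/8, m_3 = -47/16.
On [2, 4], S(t) = 2 - 55/16·(t - 2) + 35/16·(t - 2)² - 39/64·(t - 2)³.
With (t - 2) = 2/3: S(8/3) = 1/2.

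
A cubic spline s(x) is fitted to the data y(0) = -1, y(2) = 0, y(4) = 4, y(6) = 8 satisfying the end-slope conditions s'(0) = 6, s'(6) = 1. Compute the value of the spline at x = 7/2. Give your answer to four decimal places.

Put M_i = s'' at the i-th knot. Here h = (2, 2, 2) and Δ = (1/2, 2, 2), so the interior equations h_(i-1)·M_(i-1) + 2(h_(i-1)+h_i)·M_i + h_i·M_(i+1) = 6(Δ_i − Δ_(i-1)) read
  2·M_0 + 8·M_1 + 2·M_2 = 6(Δ_1 - Δ_0) = 9
  2·M_1 + 8·M_2 + 2·M_3 = 6(Δ_2 - Δ_1) = 0
Clamped end conditions give two more equations: 2h_0·M_0 + h_0·M_1 = 6(Δ_0 - s'(0)) = -33 and h_2·M_2 + 2h_2·M_3 = 6(s'(6) - Δ_2) = -6.
Hence M_0 = -61/6, M_1 = 23/6, M_2 = -2/3, M_3 = -7/6.
On [2, 4], s(x) = 0 - 1/3·(x - 2) + 23/12·(x - 2)² - 3/8·(x - 2)³.
With (x - 2) = 3/2: s(7/2) = 163/64.

2.5469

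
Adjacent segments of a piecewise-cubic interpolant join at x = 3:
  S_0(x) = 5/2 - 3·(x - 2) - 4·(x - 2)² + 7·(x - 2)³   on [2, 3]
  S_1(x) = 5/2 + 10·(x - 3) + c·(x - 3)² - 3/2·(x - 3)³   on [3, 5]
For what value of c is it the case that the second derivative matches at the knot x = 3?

17

S_0''(x) = -8 + 42·(x - 2), so S_0''(3) = 34. On the right, S_1''(3) = 2c, so c = 17.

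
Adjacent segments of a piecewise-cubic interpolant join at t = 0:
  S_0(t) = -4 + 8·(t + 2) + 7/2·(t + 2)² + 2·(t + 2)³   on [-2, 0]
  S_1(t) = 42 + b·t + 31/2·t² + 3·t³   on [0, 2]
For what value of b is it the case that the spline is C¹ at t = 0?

46

S_0'(t) = 8 + 7·(t + 2) + 6·(t + 2)², so S_0'(0) = 46. On the right, S_1'(0) = b, so b = 46.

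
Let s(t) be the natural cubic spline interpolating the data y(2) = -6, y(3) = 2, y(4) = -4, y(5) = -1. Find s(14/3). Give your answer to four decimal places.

Let M_i = s''(x_i). Step sizes h_i = 1, 1, 1; slopes of the chords Δ_i = (y_(i+1) - y_i)/h_i = 8, -6, 3.
  1·M_0 + 4·M_1 + 1·M_2 = 6(Δ_1 - Δ_0) = -84
  1·M_1 + 4·M_2 + 1·M_3 = 6(Δ_2 - Δ_1) = 54
Natural end conditions: M_0 = M_3 = 0.
Solving: M_0 = 0, M_1 = -26, M_2 = 20, M_3 = 0.
On [4, 5], s(t) = -4 - 11/3·(t - 4) + 10·(t - 4)² - 10/3·(t - 4)³.
With (t - 4) = 2/3: s(14/3) = -242/81.

-2.9877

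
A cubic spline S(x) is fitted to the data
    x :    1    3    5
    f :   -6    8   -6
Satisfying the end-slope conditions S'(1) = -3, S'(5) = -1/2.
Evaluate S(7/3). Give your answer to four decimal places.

3.6667

Write M_i for S''(x_i). With h_i = 2, 2 and divided differences Δ_i = 7, -7, the continuity of S' gives the tridiagonal system
  2·M_0 + 8·M_1 + 2·M_2 = 6(Δ_1 - Δ_0) = -84
Clamped end conditions give two more equations: 2h_0·M_0 + h_0·M_1 = 6(Δ_0 - S'(1)) = 60 and h_1·M_1 + 2h_1·M_2 = 6(S'(5) - Δ_1) = 39.
Forward elimination and back-substitution give M_0 = 209/8, M_1 = -89/4, M_2 = 167/8.
On [1, 3], S(x) = -6 - 3·(x - 1) + 209/16·(x - 1)² - 129/32·(x - 1)³.
With (x - 1) = 4/3: S(7/3) = 11/3.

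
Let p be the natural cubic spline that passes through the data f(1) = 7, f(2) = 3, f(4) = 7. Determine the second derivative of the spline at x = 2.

6

Put M_i = p'' at the i-th knot. Here h = (1, 2) and Δ = (-4, 2), so the interior equations h_(i-1)·M_(i-1) + 2(h_(i-1)+h_i)·M_i + h_i·M_(i+1) = 6(Δ_i − Δ_(i-1)) read
  1·M_0 + 6·M_1 + 2·M_2 = 6(Δ_1 - Δ_0) = 36
Natural end conditions: M_0 = M_2 = 0.
Solving the tridiagonal system: M_0 = 0, M_1 = 6, M_2 = 0.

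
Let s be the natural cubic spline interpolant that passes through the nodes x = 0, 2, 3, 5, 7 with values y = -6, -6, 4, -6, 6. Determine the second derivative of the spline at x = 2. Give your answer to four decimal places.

13.6406

With M_i denoting the second derivative at x_i, h_i = 2, 1, 2, 2, and Δ_i = (y_(i+1) − y_i)/h_i = 0, 10, -5, 6:
  2·M_0 + 6·M_1 + 1·M_2 = 6(Δ_1 - Δ_0) = 60
  1·M_1 + 6·M_2 + 2·M_3 = 6(Δ_2 - Δ_1) = -90
  2·M_2 + 8·M_3 + 2·M_4 = 6(Δ_3 - Δ_2) = 66
Natural end conditions: M_0 = M_4 = 0.
Solving: M_0 = 0, M_1 = 873/64, M_2 = -699/32, M_3 = 1755/128, M_4 = 0.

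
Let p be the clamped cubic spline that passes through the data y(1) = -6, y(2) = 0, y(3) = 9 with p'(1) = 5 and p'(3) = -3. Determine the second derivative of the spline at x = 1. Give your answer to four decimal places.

Write m_i for p''(x_i). With h_i = 1, 1 and divided differences Δ_i = 6, 9, the continuity of p' gives the tridiagonal system
  1·m_0 + 4·m_1 + 1·m_2 = 6(Δ_1 - Δ_0) = 18
Clamped end conditions give two more equations: 2h_0·m_0 + h_0·m_1 = 6(Δ_0 - p'(1)) = 6 and h_1·m_1 + 2h_1·m_2 = 6(p'(3) - Δ_1) = -72.
Solving: m_0 = -11/2, m_1 = 17, m_2 = -89/2.

-5.5000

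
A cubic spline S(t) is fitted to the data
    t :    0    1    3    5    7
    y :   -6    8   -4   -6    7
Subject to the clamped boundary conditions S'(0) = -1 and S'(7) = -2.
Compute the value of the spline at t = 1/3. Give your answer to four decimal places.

-3.4854

With M_i denoting the second derivative at x_i, h_i = 1, 2, 2, 2, and Δ_i = (y_(i+1) − y_i)/h_i = 14, -6, -1, 13/2:
  1·M_0 + 6·M_1 + 2·M_2 = 6(Δ_1 - Δ_0) = -120
  2·M_1 + 8·M_2 + 2·M_3 = 6(Δ_2 - Δ_1) = 30
  2·M_2 + 8·M_3 + 2·M_4 = 6(Δ_3 - Δ_2) = 45
Clamped end conditions give two more equations: 2h_0·M_0 + h_0·M_1 = 6(Δ_0 - S'(0)) = 90 and h_3·M_3 + 2h_3·M_4 = 6(S'(7) - Δ_3) = -51.
Forward elimination and back-substitution give M_0 = 5323/86, M_1 = -1453/43, M_2 = 1793/172, M_3 = 305/43, M_4 = -2803/172.
On [0, 1], S(t) = -6 - 1·t + 5323/172·t² - 2743/172·t³.
With t = 1/3: S(1/3) = -8093/2322.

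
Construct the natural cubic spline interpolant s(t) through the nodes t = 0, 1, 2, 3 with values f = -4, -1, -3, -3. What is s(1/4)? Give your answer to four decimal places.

-2.9063

Write M_i for s''(x_i). With h_i = 1, 1, 1 and divided differences Δ_i = 3, -2, 0, the continuity of s' gives the tridiagonal system
  1·M_0 + 4·M_1 + 1·M_2 = 6(Δ_1 - Δ_0) = -30
  1·M_1 + 4·M_2 + 1·M_3 = 6(Δ_2 - Δ_1) = 12
Natural end conditions: M_0 = M_3 = 0.
Forward elimination and back-substitution give M_0 = 0, M_1 = -44/5, M_2 = 26/5, M_3 = 0.
On [0, 1], s(t) = -4 + 67/15·t + 0·t² - 22/15·t³.
With t = 1/4: s(1/4) = -93/32.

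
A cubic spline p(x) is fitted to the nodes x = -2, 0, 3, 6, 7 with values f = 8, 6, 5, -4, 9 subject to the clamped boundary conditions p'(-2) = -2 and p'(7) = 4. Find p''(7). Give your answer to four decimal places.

With M_i denoting the second derivative at x_i, h_i = 2, 3, 3, 1, and Δ_i = (y_(i+1) − y_i)/h_i = -1, -1/3, -3, 13:
  2·M_0 + 10·M_1 + 3·M_2 = 6(Δ_1 - Δ_0) = 4
  3·M_1 + 12·M_2 + 3·M_3 = 6(Δ_2 - Δ_1) = -16
  3·M_2 + 8·M_3 + 1·M_4 = 6(Δ_3 - Δ_2) = 96
Clamped end conditions give two more equations: 2h_0·M_0 + h_0·M_1 = 6(Δ_0 - p'(-2)) = 6 and h_3·M_3 + 2h_3·M_4 = 6(p'(7) - Δ_3) = -54.
Solving: M_0 = 97/294, M_1 = 344/147, M_2 = -983/147, M_3 = 2804/147, M_4 = -5371/147.

-36.5374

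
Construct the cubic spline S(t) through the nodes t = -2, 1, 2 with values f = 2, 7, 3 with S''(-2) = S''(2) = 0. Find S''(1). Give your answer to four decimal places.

Let M_i = S''(x_i). Step sizes h_i = 3, 1; slopes of the chords Δ_i = (y_(i+1) - y_i)/h_i = 5/3, -4.
  3·M_0 + 8·M_1 + 1·M_2 = 6(Δ_1 - Δ_0) = -34
Natural end conditions: M_0 = M_2 = 0.
Solving: M_0 = 0, M_1 = -17/4, M_2 = 0.

-4.2500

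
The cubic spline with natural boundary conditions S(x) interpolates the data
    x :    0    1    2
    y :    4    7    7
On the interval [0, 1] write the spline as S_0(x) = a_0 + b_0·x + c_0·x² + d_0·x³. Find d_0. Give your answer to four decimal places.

Let σ_i = S''(x_i). Step sizes h_i = 1, 1; slopes of the chords Δ_i = (y_(i+1) - y_i)/h_i = 3, 0.
  1·σ_0 + 4·σ_1 + 1·σ_2 = 6(Δ_1 - Δ_0) = -18
Natural end conditions: σ_0 = σ_2 = 0.
Forward elimination and back-substitution give σ_0 = 0, σ_1 = -9/2, σ_2 = 0.
On [0, 1], with S_0(x) = a_0 + b_0·x + c_0·x² + d_0·x³: c_0 = σ_0/2 = 0, d_0 = (σ_1 - σ_0)/(6h_0) = -3/4, b_0 = Δ_0 - h_0(2σ_0 + σ_1)/6 = 15/4.

-0.7500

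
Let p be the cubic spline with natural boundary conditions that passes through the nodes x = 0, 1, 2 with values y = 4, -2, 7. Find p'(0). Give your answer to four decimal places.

Let σ_i = p''(x_i). Step sizes h_i = 1, 1; slopes of the chords Δ_i = (y_(i+1) - y_i)/h_i = -6, 9.
  1·σ_0 + 4·σ_1 + 1·σ_2 = 6(Δ_1 - Δ_0) = 90
Natural end conditions: σ_0 = σ_2 = 0.
Forward elimination and back-substitution give σ_0 = 0, σ_1 = 45/2, σ_2 = 0.
On [0, 1], p'(x) = b_0 + 2c_0·x + 3d_0·x² with b_0 = Δ_0 - h_0(2σ_0 + σ_1)/6 = -39/4, c_0 = σ_0/2 = 0, d_0 = (σ_1 - σ_0)/(6h_0) = 15/4. So p'(0) = -39/4.

-9.7500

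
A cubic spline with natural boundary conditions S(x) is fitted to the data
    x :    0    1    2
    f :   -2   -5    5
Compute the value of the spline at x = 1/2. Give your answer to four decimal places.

Write M_i for S''(x_i). With h_i = 1, 1 and divided differences Δ_i = -3, 10, the continuity of S' gives the tridiagonal system
  1·M_0 + 4·M_1 + 1·M_2 = 6(Δ_1 - Δ_0) = 78
Natural end conditions: M_0 = M_2 = 0.
Solving the tridiagonal system: M_0 = 0, M_1 = 39/2, M_2 = 0.
On [0, 1], S(x) = -2 - 25/4·x + 0·x² + 13/4·x³.
With x = 1/2: S(1/2) = -151/32.

-4.7188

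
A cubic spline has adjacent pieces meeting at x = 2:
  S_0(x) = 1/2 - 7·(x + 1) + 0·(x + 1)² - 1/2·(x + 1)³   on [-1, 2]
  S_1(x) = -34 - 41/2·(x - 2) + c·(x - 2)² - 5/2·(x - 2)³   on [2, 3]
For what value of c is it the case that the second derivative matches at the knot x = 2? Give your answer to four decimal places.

S_0''(x) = 0 - 3·(x + 1), so S_0''(2) = -9. On the right, S_1''(2) = 2c, so c = -9/2.

-4.5000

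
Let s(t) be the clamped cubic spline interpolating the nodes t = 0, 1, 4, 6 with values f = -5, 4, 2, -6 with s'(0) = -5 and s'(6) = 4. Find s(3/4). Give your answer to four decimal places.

0.5709

Put m_i = s'' at the i-th knot. Here h = (1, 3, 2) and Δ = (9, -2/3, -4), so the interior equations h_(i-1)·m_(i-1) + 2(h_(i-1)+h_i)·m_i + h_i·m_(i+1) = 6(Δ_i − Δ_(i-1)) read
  1·m_0 + 8·m_1 + 3·m_2 = 6(Δ_1 - Δ_0) = -58
  3·m_1 + 10·m_2 + 2·m_3 = 6(Δ_2 - Δ_1) = -20
Clamped end conditions give two more equations: 2h_0·m_0 + h_0·m_1 = 6(Δ_0 - s'(0)) = 84 and h_2·m_2 + 2h_2·m_3 = 6(s'(6) - Δ_2) = 48.
Forward elimination and back-substitution give m_0 = 1894/39, m_1 = -512/39, m_2 = -20/39, m_3 = 478/39.
On [0, 1], s(t) = -5 - 5·t + 947/39·t² - 401/39·t³.
With t = 3/4: s(3/4) = 475/832.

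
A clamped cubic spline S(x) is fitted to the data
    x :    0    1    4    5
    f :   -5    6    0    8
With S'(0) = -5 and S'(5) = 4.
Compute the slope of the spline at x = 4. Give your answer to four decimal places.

5.1429

Let M_i = S''(x_i). Step sizes h_i = 1, 3, 1; slopes of the chords Δ_i = (y_(i+1) - y_i)/h_i = 11, -2, 8.
  1·M_0 + 8·M_1 + 3·M_2 = 6(Δ_1 - Δ_0) = -78
  3·M_1 + 8·M_2 + 1·M_3 = 6(Δ_2 - Δ_1) = 60
Clamped end conditions give two more equations: 2h_0·M_0 + h_0·M_1 = 6(Δ_0 - S'(0)) = 96 and h_2·M_2 + 2h_2·M_3 = 6(S'(5) - Δ_2) = -24.
Hence M_0 = 422/7, M_1 = -172/7, M_2 = 136/7, M_3 = -152/7.
On [4, 5], S'(x) = b_2 + 2c_2·(x - 4) + 3d_2·(x - 4)² with b_2 = Δ_2 - h_2(2M_2 + M_3)/6 = 36/7, c_2 = M_2/2 = 68/7, d_2 = (M_3 - M_2)/(6h_2) = -48/7. So S'(4) = 36/7.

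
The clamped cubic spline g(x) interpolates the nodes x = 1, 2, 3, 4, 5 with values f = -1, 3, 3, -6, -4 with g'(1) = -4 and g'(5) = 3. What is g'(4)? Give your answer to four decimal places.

-4.2143

Put σ_i = g'' at the i-th knot. Here h = (1, 1, 1, 1) and Δ = (4, 0, -9, 2), so the interior equations h_(i-1)·σ_(i-1) + 2(h_(i-1)+h_i)·σ_i + h_i·σ_(i+1) = 6(Δ_i − Δ_(i-1)) read
  1·σ_0 + 4·σ_1 + 1·σ_2 = 6(Δ_1 - Δ_0) = -24
  1·σ_1 + 4·σ_2 + 1·σ_3 = 6(Δ_2 - Δ_1) = -54
  1·σ_2 + 4·σ_3 + 1·σ_4 = 6(Δ_3 - Δ_2) = 66
Clamped end conditions give two more equations: 2h_0·σ_0 + h_0·σ_1 = 6(Δ_0 - g'(1)) = 48 and h_3·σ_3 + 2h_3·σ_4 = 6(g'(5) - Δ_3) = 6.
Solving the tridiagonal system: σ_0 = 199/7, σ_1 = -62/7, σ_2 = -17, σ_3 = 160/7, σ_4 = -59/7.
On [4, 5], g'(x) = b_3 + 2c_3·(x - 4) + 3d_3·(x - 4)² with b_3 = Δ_3 - h_3(2σ_3 + σ_4)/6 = -59/14, c_3 = σ_3/2 = 80/7, d_3 = (σ_4 - σ_3)/(6h_3) = -73/14. So g'(4) = -59/14.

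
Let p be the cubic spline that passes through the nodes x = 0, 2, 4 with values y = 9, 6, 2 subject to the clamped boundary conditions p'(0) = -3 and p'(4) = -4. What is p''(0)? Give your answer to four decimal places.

Put M_i = p'' at the i-th knot. Here h = (2, 2) and Δ = (-3/2, -2), so the interior equations h_(i-1)·M_(i-1) + 2(h_(i-1)+h_i)·M_i + h_i·M_(i+1) = 6(Δ_i − Δ_(i-1)) read
  2·M_0 + 8·M_1 + 2·M_2 = 6(Δ_1 - Δ_0) = -3
Clamped end conditions give two more equations: 2h_0·M_0 + h_0·M_1 = 6(Δ_0 - p'(0)) = 9 and h_1·M_1 + 2h_1·M_2 = 6(p'(4) - Δ_1) = -12.
Solving the tridiagonal system: M_0 = 19/8, M_1 = -1/4, M_2 = -23/8.

2.3750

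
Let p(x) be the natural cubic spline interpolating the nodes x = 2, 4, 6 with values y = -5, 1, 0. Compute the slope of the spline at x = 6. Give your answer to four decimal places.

-1.3750

With σ_i denoting the second derivative at x_i, h_i = 2, 2, and Δ_i = (y_(i+1) − y_i)/h_i = 3, -1/2:
  2·σ_0 + 8·σ_1 + 2·σ_2 = 6(Δ_1 - Δ_0) = -21
Natural end conditions: σ_0 = σ_2 = 0.
Hence σ_0 = 0, σ_1 = -21/8, σ_2 = 0.
On [4, 6], p'(x) = b_1 + 2c_1·(x - 4) + 3d_1·(x - 4)² with b_1 = Δ_1 - h_1(2σ_1 + σ_2)/6 = 5/4, c_1 = σ_1/2 = -21/16, d_1 = (σ_2 - σ_1)/(6h_1) = 7/32. So p'(6) = -11/8.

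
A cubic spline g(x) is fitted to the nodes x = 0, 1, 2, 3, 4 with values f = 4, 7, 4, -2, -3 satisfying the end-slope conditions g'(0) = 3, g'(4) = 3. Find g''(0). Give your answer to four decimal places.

4.6071

With m_i denoting the second derivative at x_i, h_i = 1, 1, 1, 1, and Δ_i = (y_(i+1) − y_i)/h_i = 3, -3, -6, -1:
  1·m_0 + 4·m_1 + 1·m_2 = 6(Δ_1 - Δ_0) = -36
  1·m_1 + 4·m_2 + 1·m_3 = 6(Δ_2 - Δ_1) = -18
  1·m_2 + 4·m_3 + 1·m_4 = 6(Δ_3 - Δ_2) = 30
Clamped end conditions give two more equations: 2h_0·m_0 + h_0·m_1 = 6(Δ_0 - g'(0)) = 0 and h_3·m_3 + 2h_3·m_4 = 6(g'(4) - Δ_3) = 24.
Forward elimination and back-substitution give m_0 = 129/28, m_1 = -129/14, m_2 = -15/4, m_3 = 87/14, m_4 = 249/28.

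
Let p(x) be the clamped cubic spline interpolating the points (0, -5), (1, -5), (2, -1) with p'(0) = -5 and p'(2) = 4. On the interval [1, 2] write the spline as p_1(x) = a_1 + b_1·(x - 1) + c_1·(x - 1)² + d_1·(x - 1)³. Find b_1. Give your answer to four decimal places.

Put σ_i = p'' at the i-th knot. Here h = (1, 1) and Δ = (0, 4), so the interior equations h_(i-1)·σ_(i-1) + 2(h_(i-1)+h_i)·σ_i + h_i·σ_(i+1) = 6(Δ_i − Δ_(i-1)) read
  1·σ_0 + 4·σ_1 + 1·σ_2 = 6(Δ_1 - Δ_0) = 24
Clamped end conditions give two more equations: 2h_0·σ_0 + h_0·σ_1 = 6(Δ_0 - p'(0)) = 30 and h_1·σ_1 + 2h_1·σ_2 = 6(p'(2) - Δ_1) = 0.
Forward elimination and back-substitution give σ_0 = 27/2, σ_1 = 3, σ_2 = -3/2.
On [1, 2], with p_1(x) = a_1 + b_1·(x - 1) + c_1·(x - 1)² + d_1·(x - 1)³: c_1 = σ_1/2 = 3/2, d_1 = (σ_2 - σ_1)/(6h_1) = -3/4, b_1 = Δ_1 - h_1(2σ_1 + σ_2)/6 = 13/4.

3.2500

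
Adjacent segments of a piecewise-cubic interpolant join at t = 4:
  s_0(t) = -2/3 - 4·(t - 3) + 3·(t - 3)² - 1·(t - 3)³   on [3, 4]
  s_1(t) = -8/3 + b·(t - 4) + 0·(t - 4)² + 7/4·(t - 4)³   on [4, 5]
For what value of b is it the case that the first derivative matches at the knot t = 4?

-1

s_0'(t) = -4 + 6·(t - 3) - 3·(t - 3)², so s_0'(4) = -1. On the right, s_1'(4) = b, so b = -1.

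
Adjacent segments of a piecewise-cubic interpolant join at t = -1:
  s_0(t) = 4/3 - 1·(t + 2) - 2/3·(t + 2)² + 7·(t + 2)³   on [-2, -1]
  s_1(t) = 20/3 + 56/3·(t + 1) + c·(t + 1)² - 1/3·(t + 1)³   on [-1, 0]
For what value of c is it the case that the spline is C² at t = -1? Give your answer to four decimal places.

20.3333

s_0''(t) = -4/3 + 42·(t + 2), so s_0''(-1) = 122/3. On the right, s_1''(-1) = 2c, so c = 61/3.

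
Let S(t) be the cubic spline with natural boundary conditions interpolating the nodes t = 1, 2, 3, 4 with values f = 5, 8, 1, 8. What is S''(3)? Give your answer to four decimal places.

With M_i denoting the second derivative at x_i, h_i = 1, 1, 1, and Δ_i = (y_(i+1) − y_i)/h_i = 3, -7, 7:
  1·M_0 + 4·M_1 + 1·M_2 = 6(Δ_1 - Δ_0) = -60
  1·M_1 + 4·M_2 + 1·M_3 = 6(Δ_2 - Δ_1) = 84
Natural end conditions: M_0 = M_3 = 0.
Forward elimination and back-substitution give M_0 = 0, M_1 = -108/5, M_2 = 132/5, M_3 = 0.

26.4000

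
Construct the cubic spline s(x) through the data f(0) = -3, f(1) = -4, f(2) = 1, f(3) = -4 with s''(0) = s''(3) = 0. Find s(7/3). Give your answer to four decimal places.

0.4691

Write σ_i for s''(x_i). With h_i = 1, 1, 1 and divided differences Δ_i = -1, 5, -5, the continuity of s' gives the tridiagonal system
  1·σ_0 + 4·σ_1 + 1·σ_2 = 6(Δ_1 - Δ_0) = 36
  1·σ_1 + 4·σ_2 + 1·σ_3 = 6(Δ_2 - Δ_1) = -60
Natural end conditions: σ_0 = σ_3 = 0.
Solving: σ_0 = 0, σ_1 = 68/5, σ_2 = -92/5, σ_3 = 0.
On [2, 3], s(x) = 1 + 17/15·(x - 2) - 46/5·(x - 2)² + 46/15·(x - 2)³.
With (x - 2) = 1/3: s(7/3) = 38/81.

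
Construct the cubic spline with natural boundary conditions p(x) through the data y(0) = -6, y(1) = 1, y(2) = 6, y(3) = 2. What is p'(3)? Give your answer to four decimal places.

Put M_i = p'' at the i-th knot. Here h = (1, 1, 1) and Δ = (7, 5, -4), so the interior equations h_(i-1)·M_(i-1) + 2(h_(i-1)+h_i)·M_i + h_i·M_(i+1) = 6(Δ_i − Δ_(i-1)) read
  1·M_0 + 4·M_1 + 1·M_2 = 6(Δ_1 - Δ_0) = -12
  1·M_1 + 4·M_2 + 1·M_3 = 6(Δ_2 - Δ_1) = -54
Natural end conditions: M_0 = M_3 = 0.
Solving the tridiagonal system: M_0 = 0, M_1 = 2/5, M_2 = -68/5, M_3 = 0.
On [2, 3], p'(x) = b_2 + 2c_2·(x - 2) + 3d_2·(x - 2)² with b_2 = Δ_2 - h_2(2M_2 + M_3)/6 = 8/15, c_2 = M_2/2 = -34/5, d_2 = (M_3 - M_2)/(6h_2) = 34/15. So p'(3) = -94/15.

-6.2667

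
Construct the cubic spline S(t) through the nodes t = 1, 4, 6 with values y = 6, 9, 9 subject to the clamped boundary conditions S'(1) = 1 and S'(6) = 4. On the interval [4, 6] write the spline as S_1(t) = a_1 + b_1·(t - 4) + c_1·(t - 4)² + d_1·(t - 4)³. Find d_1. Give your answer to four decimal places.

0.8000

Write m_i for S''(x_i). With h_i = 3, 2 and divided differences Δ_i = 1, 0, the continuity of S' gives the tridiagonal system
  3·m_0 + 10·m_1 + 2·m_2 = 6(Δ_1 - Δ_0) = -6
Clamped end conditions give two more equations: 2h_0·m_0 + h_0·m_1 = 6(Δ_0 - S'(1)) = 0 and h_1·m_1 + 2h_1·m_2 = 6(S'(6) - Δ_1) = 24.
Forward elimination and back-substitution give m_0 = 6/5, m_1 = -12/5, m_2 = 36/5.
On [4, 6], with S_1(t) = a_1 + b_1·(t - 4) + c_1·(t - 4)² + d_1·(t - 4)³: c_1 = m_1/2 = -6/5, d_1 = (m_2 - m_1)/(6h_1) = 4/5, b_1 = Δ_1 - h_1(2m_1 + m_2)/6 = -4/5.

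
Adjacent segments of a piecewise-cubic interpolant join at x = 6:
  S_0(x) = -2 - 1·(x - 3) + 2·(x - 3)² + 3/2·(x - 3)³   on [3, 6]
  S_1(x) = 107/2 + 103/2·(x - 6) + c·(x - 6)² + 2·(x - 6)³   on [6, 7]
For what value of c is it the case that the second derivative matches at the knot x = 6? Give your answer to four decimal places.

15.5000

S_0''(x) = 4 + 9·(x - 3), so S_0''(6) = 31. On the right, S_1''(6) = 2c, so c = 31/2.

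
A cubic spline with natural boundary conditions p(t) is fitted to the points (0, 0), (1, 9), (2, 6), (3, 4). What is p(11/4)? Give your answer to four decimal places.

4.2500

Let M_i = p''(x_i). Step sizes h_i = 1, 1, 1; slopes of the chords Δ_i = (y_(i+1) - y_i)/h_i = 9, -3, -2.
  1·M_0 + 4·M_1 + 1·M_2 = 6(Δ_1 - Δ_0) = -72
  1·M_1 + 4·M_2 + 1·M_3 = 6(Δ_2 - Δ_1) = 6
Natural end conditions: M_0 = M_3 = 0.
Forward elimination and back-substitution give M_0 = 0, M_1 = -98/5, M_2 = 32/5, M_3 = 0.
On [2, 3], p(t) = 6 - 62/15·(t - 2) + 16/5·(t - 2)² - 16/15·(t - 2)³.
With (t - 2) = 3/4: p(11/4) = 17/4.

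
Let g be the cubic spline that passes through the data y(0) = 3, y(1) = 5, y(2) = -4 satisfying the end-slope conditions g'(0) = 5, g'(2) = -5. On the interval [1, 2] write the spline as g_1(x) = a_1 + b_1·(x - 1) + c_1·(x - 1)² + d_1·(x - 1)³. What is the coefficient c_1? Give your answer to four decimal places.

Write M_i for g''(x_i). With h_i = 1, 1 and divided differences Δ_i = 2, -9, the continuity of g' gives the tridiagonal system
  1·M_0 + 4·M_1 + 1·M_2 = 6(Δ_1 - Δ_0) = -66
Clamped end conditions give two more equations: 2h_0·M_0 + h_0·M_1 = 6(Δ_0 - g'(0)) = -18 and h_1·M_1 + 2h_1·M_2 = 6(g'(2) - Δ_1) = 24.
Forward elimination and back-substitution give M_0 = 5/2, M_1 = -23, M_2 = 47/2.
On [1, 2], with g_1(x) = a_1 + b_1·(x - 1) + c_1·(x - 1)² + d_1·(x - 1)³: c_1 = M_1/2 = -23/2, d_1 = (M_2 - M_1)/(6h_1) = 31/4, b_1 = Δ_1 - h_1(2M_1 + M_2)/6 = -21/4.

-11.5000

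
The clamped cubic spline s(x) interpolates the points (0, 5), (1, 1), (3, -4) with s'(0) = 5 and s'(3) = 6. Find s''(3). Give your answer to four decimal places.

11.5833

Put M_i = s'' at the i-th knot. Here h = (1, 2) and Δ = (-4, -5/2), so the interior equations h_(i-1)·M_(i-1) + 2(h_(i-1)+h_i)·M_i + h_i·M_(i+1) = 6(Δ_i − Δ_(i-1)) read
  1·M_0 + 6·M_1 + 2·M_2 = 6(Δ_1 - Δ_0) = 9
Clamped end conditions give two more equations: 2h_0·M_0 + h_0·M_1 = 6(Δ_0 - s'(0)) = -54 and h_1·M_1 + 2h_1·M_2 = 6(s'(3) - Δ_1) = 51.
Hence M_0 = -169/6, M_1 = 7/3, M_2 = 139/12.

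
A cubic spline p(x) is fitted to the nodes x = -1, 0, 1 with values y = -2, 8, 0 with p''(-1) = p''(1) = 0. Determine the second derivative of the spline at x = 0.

-27

Put M_i = p'' at the i-th knot. Here h = (1, 1) and Δ = (10, -8), so the interior equations h_(i-1)·M_(i-1) + 2(h_(i-1)+h_i)·M_i + h_i·M_(i+1) = 6(Δ_i − Δ_(i-1)) read
  1·M_0 + 4·M_1 + 1·M_2 = 6(Δ_1 - Δ_0) = -108
Natural end conditions: M_0 = M_2 = 0.
Solving: M_0 = 0, M_1 = -27, M_2 = 0.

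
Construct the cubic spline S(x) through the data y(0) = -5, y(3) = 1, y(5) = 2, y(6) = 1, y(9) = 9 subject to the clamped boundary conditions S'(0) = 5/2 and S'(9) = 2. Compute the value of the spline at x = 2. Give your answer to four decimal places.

-0.6431

With M_i denoting the second derivative at x_i, h_i = 3, 2, 1, 3, and Δ_i = (y_(i+1) − y_i)/h_i = 2, 1/2, -1, 8/3:
  3·M_0 + 10·M_1 + 2·M_2 = 6(Δ_1 - Δ_0) = -9
  2·M_1 + 6·M_2 + 1·M_3 = 6(Δ_2 - Δ_1) = -9
  1·M_2 + 8·M_3 + 3·M_4 = 6(Δ_3 - Δ_2) = 22
Clamped end conditions give two more equations: 2h_0·M_0 + h_0·M_1 = 6(Δ_0 - S'(0)) = -3 and h_3·M_3 + 2h_3·M_4 = 6(S'(9) - Δ_3) = -4.
Solving the tridiagonal system: M_0 = -59/198, M_1 = -40/99, M_2 = -805/396, M_3 = 793/198, M_4 = -1057/396.
On [0, 3], S(x) = -5 + 5/2·x - 59/396·x² - 7/1188·x³.
With x = 2: S(2) = -191/297.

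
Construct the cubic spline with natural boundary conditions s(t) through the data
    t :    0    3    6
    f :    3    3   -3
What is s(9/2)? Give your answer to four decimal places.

0.5625

Let σ_i = s''(x_i). Step sizes h_i = 3, 3; slopes of the chords Δ_i = (y_(i+1) - y_i)/h_i = 0, -2.
  3·σ_0 + 12·σ_1 + 3·σ_2 = 6(Δ_1 - Δ_0) = -12
Natural end conditions: σ_0 = σ_2 = 0.
Solving the tridiagonal system: σ_0 = 0, σ_1 = -1, σ_2 = 0.
On [3, 6], s(t) = 3 - 1·(t - 3) - 1/2·(t - 3)² + 1/18·(t - 3)³.
With (t - 3) = 3/2: s(9/2) = 9/16.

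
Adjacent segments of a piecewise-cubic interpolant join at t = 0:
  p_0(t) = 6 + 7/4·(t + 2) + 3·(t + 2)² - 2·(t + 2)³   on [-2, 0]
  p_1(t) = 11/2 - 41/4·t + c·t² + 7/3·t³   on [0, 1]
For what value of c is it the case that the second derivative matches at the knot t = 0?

p_0''(t) = 6 - 12·(t + 2), so p_0''(0) = -18. On the right, p_1''(0) = 2c, so c = -9.

-9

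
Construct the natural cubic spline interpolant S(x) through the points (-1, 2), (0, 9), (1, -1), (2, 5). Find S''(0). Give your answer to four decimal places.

With σ_i denoting the second derivative at x_i, h_i = 1, 1, 1, and Δ_i = (y_(i+1) − y_i)/h_i = 7, -10, 6:
  1·σ_0 + 4·σ_1 + 1·σ_2 = 6(Δ_1 - Δ_0) = -102
  1·σ_1 + 4·σ_2 + 1·σ_3 = 6(Δ_2 - Δ_1) = 96
Natural end conditions: σ_0 = σ_3 = 0.
Solving the tridiagonal system: σ_0 = 0, σ_1 = -168/5, σ_2 = 162/5, σ_3 = 0.

-33.6000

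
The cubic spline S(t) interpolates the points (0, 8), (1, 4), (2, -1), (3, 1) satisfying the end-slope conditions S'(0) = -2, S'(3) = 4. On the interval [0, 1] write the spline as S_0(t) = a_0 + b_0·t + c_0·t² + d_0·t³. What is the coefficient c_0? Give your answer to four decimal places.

-2.2000

Write σ_i for S''(x_i). With h_i = 1, 1, 1 and divided differences Δ_i = -4, -5, 2, the continuity of S' gives the tridiagonal system
  1·σ_0 + 4·σ_1 + 1·σ_2 = 6(Δ_1 - Δ_0) = -6
  1·σ_1 + 4·σ_2 + 1·σ_3 = 6(Δ_2 - Δ_1) = 42
Clamped end conditions give two more equations: 2h_0·σ_0 + h_0·σ_1 = 6(Δ_0 - S'(0)) = -12 and h_2·σ_2 + 2h_2·σ_3 = 6(S'(3) - Δ_2) = 12.
Solving the tridiagonal system: σ_0 = -22/5, σ_1 = -16/5, σ_2 = 56/5, σ_3 = 2/5.
On [0, 1], with S_0(t) = a_0 + b_0·t + c_0·t² + d_0·t³: c_0 = σ_0/2 = -11/5, d_0 = (σ_1 - σ_0)/(6h_0) = 1/5, b_0 = Δ_0 - h_0(2σ_0 + σ_1)/6 = -2.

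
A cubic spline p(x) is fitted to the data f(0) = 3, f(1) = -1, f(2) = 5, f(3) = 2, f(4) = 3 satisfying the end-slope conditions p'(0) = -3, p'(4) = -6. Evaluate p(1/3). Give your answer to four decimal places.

Let σ_i = p''(x_i). Step sizes h_i = 1, 1, 1, 1; slopes of the chords Δ_i = (y_(i+1) - y_i)/h_i = -4, 6, -3, 1.
  1·σ_0 + 4·σ_1 + 1·σ_2 = 6(Δ_1 - Δ_0) = 60
  1·σ_1 + 4·σ_2 + 1·σ_3 = 6(Δ_2 - Δ_1) = -54
  1·σ_2 + 4·σ_3 + 1·σ_4 = 6(Δ_3 - Δ_2) = 24
Clamped end conditions give two more equations: 2h_0·σ_0 + h_0·σ_1 = 6(Δ_0 - p'(0)) = -6 and h_3·σ_3 + 2h_3·σ_4 = 6(p'(4) - Δ_3) = -42.
Hence σ_0 = -435/28, σ_1 = 351/14, σ_2 = -99/4, σ_3 = 279/14, σ_4 = -867/28.
On [0, 1], p(x) = 3 - 3·x - 435/56·x² + 379/56·x³.
With x = 1/3: p(1/3) = 1049/756.

1.3876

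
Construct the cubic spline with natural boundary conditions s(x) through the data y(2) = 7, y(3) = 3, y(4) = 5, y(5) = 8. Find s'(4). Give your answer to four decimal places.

3.2667

Put σ_i = s'' at the i-th knot. Here h = (1, 1, 1) and Δ = (-4, 2, 3), so the interior equations h_(i-1)·σ_(i-1) + 2(h_(i-1)+h_i)·σ_i + h_i·σ_(i+1) = 6(Δ_i − Δ_(i-1)) read
  1·σ_0 + 4·σ_1 + 1·σ_2 = 6(Δ_1 - Δ_0) = 36
  1·σ_1 + 4·σ_2 + 1·σ_3 = 6(Δ_2 - Δ_1) = 6
Natural end conditions: σ_0 = σ_3 = 0.
Solving: σ_0 = 0, σ_1 = 46/5, σ_2 = -4/5, σ_3 = 0.
On [4, 5], s'(x) = b_2 + 2c_2·(x - 4) + 3d_2·(x - 4)² with b_2 = Δ_2 - h_2(2σ_2 + σ_3)/6 = 49/15, c_2 = σ_2/2 = -2/5, d_2 = (σ_3 - σ_2)/(6h_2) = 2/15. So s'(4) = 49/15.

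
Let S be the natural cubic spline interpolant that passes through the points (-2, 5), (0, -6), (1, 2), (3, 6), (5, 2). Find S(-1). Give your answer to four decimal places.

Write σ_i for S''(x_i). With h_i = 2, 1, 2, 2 and divided differences Δ_i = -11/2, 8, 2, -2, the continuity of S' gives the tridiagonal system
  2·σ_0 + 6·σ_1 + 1·σ_2 = 6(Δ_1 - Δ_0) = 81
  1·σ_1 + 6·σ_2 + 2·σ_3 = 6(Δ_2 - Δ_1) = -36
  2·σ_2 + 8·σ_3 + 2·σ_4 = 6(Δ_3 - Δ_2) = -24
Natural end conditions: σ_0 = σ_4 = 0.
Forward elimination and back-substitution give σ_0 = 0, σ_1 = 951/64, σ_2 = -261/32, σ_3 = -123/128, σ_4 = 0.
On [-2, 0], S(t) = 5 - 669/64·(t + 2) + 0·(t + 2)² + 317/256·(t + 2)³.
With (t + 2) = 1: S(-1) = -1079/256.

-4.2148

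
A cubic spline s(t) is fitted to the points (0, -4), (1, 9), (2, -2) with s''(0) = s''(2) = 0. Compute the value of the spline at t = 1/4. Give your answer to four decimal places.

0.6563

Let M_i = s''(x_i). Step sizes h_i = 1, 1; slopes of the chords Δ_i = (y_(i+1) - y_i)/h_i = 13, -11.
  1·M_0 + 4·M_1 + 1·M_2 = 6(Δ_1 - Δ_0) = -144
Natural end conditions: M_0 = M_2 = 0.
Forward elimination and back-substitution give M_0 = 0, M_1 = -36, M_2 = 0.
On [0, 1], s(t) = -4 + 19·t + 0·t² - 6·t³.
With t = 1/4: s(1/4) = 21/32.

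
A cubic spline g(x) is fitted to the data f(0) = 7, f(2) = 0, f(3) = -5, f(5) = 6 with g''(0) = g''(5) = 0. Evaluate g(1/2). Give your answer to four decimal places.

5.7723

Write σ_i for g''(x_i). With h_i = 2, 1, 2 and divided differences Δ_i = -7/2, -5, 11/2, the continuity of g' gives the tridiagonal system
  2·σ_0 + 6·σ_1 + 1·σ_2 = 6(Δ_1 - Δ_0) = -9
  1·σ_1 + 6·σ_2 + 2·σ_3 = 6(Δ_2 - Δ_1) = 63
Natural end conditions: σ_0 = σ_3 = 0.
Hence σ_0 = 0, σ_1 = -117/35, σ_2 = 387/35, σ_3 = 0.
On [0, 2], g(x) = 7 - 167/70·x + 0·x² - 39/140·x³.
With x = 1/2: g(1/2) = 1293/224.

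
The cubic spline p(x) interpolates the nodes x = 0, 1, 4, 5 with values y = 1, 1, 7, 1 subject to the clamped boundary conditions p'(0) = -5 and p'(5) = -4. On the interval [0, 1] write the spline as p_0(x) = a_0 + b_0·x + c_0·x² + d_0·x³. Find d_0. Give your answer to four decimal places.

With M_i denoting the second derivative at x_i, h_i = 1, 3, 1, and Δ_i = (y_(i+1) − y_i)/h_i = 0, 2, -6:
  1·M_0 + 8·M_1 + 3·M_2 = 6(Δ_1 - Δ_0) = 12
  3·M_1 + 8·M_2 + 1·M_3 = 6(Δ_2 - Δ_1) = -48
Clamped end conditions give two more equations: 2h_0·M_0 + h_0·M_1 = 6(Δ_0 - p'(0)) = 30 and h_2·M_2 + 2h_2·M_3 = 6(p'(5) - Δ_2) = 12.
Forward elimination and back-substitution give M_0 = 284/21, M_1 = 62/21, M_2 = -176/21, M_3 = 214/21.
On [0, 1], with p_0(x) = a_0 + b_0·x + c_0·x² + d_0·x³: c_0 = M_0/2 = 142/21, d_0 = (M_1 - M_0)/(6h_0) = -37/21, b_0 = Δ_0 - h_0(2M_0 + M_1)/6 = -5.

-1.7619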